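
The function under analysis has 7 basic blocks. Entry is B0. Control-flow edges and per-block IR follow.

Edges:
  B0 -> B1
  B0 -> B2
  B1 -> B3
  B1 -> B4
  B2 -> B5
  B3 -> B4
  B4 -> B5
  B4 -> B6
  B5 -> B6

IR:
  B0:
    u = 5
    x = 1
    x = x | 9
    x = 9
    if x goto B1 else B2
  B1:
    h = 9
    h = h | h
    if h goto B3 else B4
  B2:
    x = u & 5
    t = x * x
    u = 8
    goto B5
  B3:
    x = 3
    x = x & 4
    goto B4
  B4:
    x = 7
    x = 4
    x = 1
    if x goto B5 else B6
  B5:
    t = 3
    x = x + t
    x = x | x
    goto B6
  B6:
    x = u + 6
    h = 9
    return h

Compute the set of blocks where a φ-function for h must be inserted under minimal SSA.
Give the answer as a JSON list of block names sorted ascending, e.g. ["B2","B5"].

idom tree: B1←B0 B2←B0 B3←B1 B4←B1 B5←B0 B6←B0
Dom∩ at merges:
  B4: preds {B1,B3}: {B0,B1} ∩ {B0,B1,B3} = {B0,B1}; idom=B1
  B5: preds {B2,B4}: {B0,B2} ∩ {B0,B1,B4} = {B0}; idom=B0
  B6: preds {B4,B5}: {B0,B1,B4} ∩ {B0,B5} = {B0}; idom=B0

DF walk-up:
  B4←B1: walk · to B1
  B4←B3: walk B3 to B1
  B5←B2: walk B2 to B0
  B5←B4: walk B4→B1 to B0
  B6←B4: walk B4→B1 to B0
  B6←B5: walk B5 to B0
  B0: DF=∅
  B1: DF={B5,B6}
  B2: DF={B5}
  B3: DF={B4}
  B4: DF={B5,B6}
  B5: DF={B6}
  B6: DF=∅

φ for h: defs {B1,B6}
  DF⁺ = {B5,B6}

Answer: ["B5", "B6"]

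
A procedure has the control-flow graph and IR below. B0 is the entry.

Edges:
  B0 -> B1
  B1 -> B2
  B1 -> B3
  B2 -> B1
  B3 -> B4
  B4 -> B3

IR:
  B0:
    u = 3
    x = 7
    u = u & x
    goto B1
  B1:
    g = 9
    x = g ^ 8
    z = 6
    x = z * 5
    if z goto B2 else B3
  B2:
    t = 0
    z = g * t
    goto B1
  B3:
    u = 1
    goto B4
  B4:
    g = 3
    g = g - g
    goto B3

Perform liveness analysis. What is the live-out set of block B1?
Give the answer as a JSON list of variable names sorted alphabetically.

Block summaries:
  B0 def {u,x} use ∅
  B1 def {g,x,z} use ∅
  B2 def {t,z} use {g}
  B3 def {u} use ∅
  B4 def {g} use ∅

Liveness:
  B0: in=∅ out=∅
  B1: in=∅ out={g}
  B2: in={g} out=∅
  B3: in=∅ out=∅
  B4: in=∅ out=∅

live-out(B1) = ["g"]

Answer: ["g"]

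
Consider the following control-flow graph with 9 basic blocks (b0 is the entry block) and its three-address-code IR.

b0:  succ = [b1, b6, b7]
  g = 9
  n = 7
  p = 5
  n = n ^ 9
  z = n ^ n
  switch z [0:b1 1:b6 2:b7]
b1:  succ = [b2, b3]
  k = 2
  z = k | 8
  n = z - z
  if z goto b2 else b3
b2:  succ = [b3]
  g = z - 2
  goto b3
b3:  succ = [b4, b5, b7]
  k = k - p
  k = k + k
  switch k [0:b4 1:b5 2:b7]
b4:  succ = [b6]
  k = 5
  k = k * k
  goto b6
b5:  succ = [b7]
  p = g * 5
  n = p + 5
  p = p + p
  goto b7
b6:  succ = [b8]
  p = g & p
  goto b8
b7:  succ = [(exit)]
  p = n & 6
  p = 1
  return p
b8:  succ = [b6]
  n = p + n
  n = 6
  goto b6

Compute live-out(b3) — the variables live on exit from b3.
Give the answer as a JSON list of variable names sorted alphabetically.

def/use:
  b0: {g,n,p,z} / ∅
  b1: {k,n,z} / ∅
  b2: {g} / {z}
  b3: {k} / {k,p}
  b4: {k} / ∅
  b5: {n,p} / {g}
  b6: {p} / {g,p}
  b7: {p} / {n}
  b8: {n} / {n,p}

Liveness:
  b0: in=∅ out={g,n,p}
  b1: in={g,p} out={g,k,n,p,z}
  b2: in={k,n,p,z} out={g,k,n,p}
  b3: in={g,k,n,p} out={g,n,p}
  b4: in={g,n,p} out={g,n,p}
  b5: in={g} out={n}
  b6: in={g,n,p} out={g,n,p}
  b7: in={n} out=∅
  b8: in={g,n,p} out={g,n,p}

live-out(b3) = ["g", "n", "p"]

Answer: ["g", "n", "p"]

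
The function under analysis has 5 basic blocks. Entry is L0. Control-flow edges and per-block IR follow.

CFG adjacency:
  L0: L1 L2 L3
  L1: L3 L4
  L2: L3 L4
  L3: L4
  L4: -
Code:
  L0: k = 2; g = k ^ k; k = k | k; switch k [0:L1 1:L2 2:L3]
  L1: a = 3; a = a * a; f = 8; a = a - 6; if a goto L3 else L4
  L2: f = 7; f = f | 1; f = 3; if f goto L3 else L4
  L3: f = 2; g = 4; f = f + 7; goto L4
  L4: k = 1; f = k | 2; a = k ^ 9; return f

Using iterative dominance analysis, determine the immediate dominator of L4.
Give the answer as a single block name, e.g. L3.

idom tree: L1←L0 L2←L0 L3←L0 L4←L0
Dom∩ at merges:
  L3: preds {L0,L1,L2}: {L0} ∩ {L0,L1} ∩ {L0,L2} = {L0}; idom=L0
  L4: preds {L1,L2,L3}: {L0,L1} ∩ {L0,L2} ∩ {L0,L3} = {L0}; idom=L0

idom(L4) = L0

Answer: L0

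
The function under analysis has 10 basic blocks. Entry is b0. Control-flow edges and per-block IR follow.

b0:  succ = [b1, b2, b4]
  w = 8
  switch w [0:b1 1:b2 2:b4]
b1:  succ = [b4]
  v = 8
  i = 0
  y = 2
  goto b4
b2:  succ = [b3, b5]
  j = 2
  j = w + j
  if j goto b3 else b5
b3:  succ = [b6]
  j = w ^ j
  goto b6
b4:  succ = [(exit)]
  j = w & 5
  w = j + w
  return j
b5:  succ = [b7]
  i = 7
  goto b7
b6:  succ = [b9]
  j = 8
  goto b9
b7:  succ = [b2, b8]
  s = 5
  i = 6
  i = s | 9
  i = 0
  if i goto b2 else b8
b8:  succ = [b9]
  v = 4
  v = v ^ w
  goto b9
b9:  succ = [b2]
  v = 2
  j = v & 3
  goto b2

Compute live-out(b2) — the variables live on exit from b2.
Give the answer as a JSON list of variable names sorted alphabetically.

Answer: ["j", "w"]

Derivation:
def/use:
  b0 def {w} use ∅
  b1 def {i,v,y} use ∅
  b2 def {j} use {w}
  b3 def {j} use {j,w}
  b4 def {j,w} use {w}
  b5 def {i} use ∅
  b6 def {j} use ∅
  b7 def {i,s} use ∅
  b8 def {v} use {w}
  b9 def {j,v} use ∅

Liveness:
  live b0: ∅→{w}
  live b1: {w}→{w}
  live b2: {w}→{j,w}
  live b3: {j,w}→{w}
  live b4: {w}→∅
  live b5: {w}→{w}
  live b6: {w}→{w}
  live b7: {w}→{w}
  live b8: {w}→{w}
  live b9: {w}→{w}

live-out(b2) = ["j", "w"]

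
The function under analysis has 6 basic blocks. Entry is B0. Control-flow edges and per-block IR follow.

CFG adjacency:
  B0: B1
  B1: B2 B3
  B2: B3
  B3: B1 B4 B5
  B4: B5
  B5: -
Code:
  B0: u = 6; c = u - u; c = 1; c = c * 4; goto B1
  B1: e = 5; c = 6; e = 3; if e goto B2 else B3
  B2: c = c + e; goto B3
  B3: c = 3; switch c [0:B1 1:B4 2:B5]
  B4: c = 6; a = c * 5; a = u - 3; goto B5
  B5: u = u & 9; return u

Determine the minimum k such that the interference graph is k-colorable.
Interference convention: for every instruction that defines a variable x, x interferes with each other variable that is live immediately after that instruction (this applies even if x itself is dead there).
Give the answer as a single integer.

Answer: 3

Derivation:
def/use:
  B0: {c,u} / ∅
  B1: {c,e} / ∅
  B2: {c} / {c,e}
  B3: {c} / ∅
  B4: {a,c} / {u}
  B5: {u} / {u}

Live sets:
  live B0: ∅→{u}
  live B1: {u}→{c,e,u}
  live B2: {c,e,u}→{u}
  live B3: {u}→{u}
  live B4: {u}→{u}
  live B5: {u}→∅

Interference:
  a↔{u}
  c↔{e,u}
  e↔{c,u}
  u↔{a,c,e}

Registers:
  clique {c,e,u} ⇒ need ≥ 3
  3-colouring: c0={u}  c1={a,c}  c2={e}
  χ = 3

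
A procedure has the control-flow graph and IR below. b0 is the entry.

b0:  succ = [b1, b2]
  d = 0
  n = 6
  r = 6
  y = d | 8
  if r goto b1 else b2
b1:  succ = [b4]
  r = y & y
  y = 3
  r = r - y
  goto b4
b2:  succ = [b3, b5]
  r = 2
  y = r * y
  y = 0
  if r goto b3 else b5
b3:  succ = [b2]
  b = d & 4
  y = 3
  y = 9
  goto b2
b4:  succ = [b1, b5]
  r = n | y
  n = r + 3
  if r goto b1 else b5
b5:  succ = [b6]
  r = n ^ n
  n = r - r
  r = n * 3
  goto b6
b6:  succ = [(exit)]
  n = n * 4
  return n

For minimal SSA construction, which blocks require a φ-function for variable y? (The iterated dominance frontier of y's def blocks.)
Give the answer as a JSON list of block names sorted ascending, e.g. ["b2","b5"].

idom tree: b1←b0 b2←b0 b3←b2 b4←b1 b5←b0 b6←b5
Join-block Dom:
  b1: preds {b0,b4}: {b0} ∩ {b0,b1,b4} = {b0}; idom=b0
  b2: preds {b0,b3}: {b0} ∩ {b0,b2,b3} = {b0}; idom=b0
  b5: preds {b2,b4}: {b0,b2} ∩ {b0,b1,b4} = {b0}; idom=b0

DF walk-up:
  join b1 pred b0: · stop@b0
  join b1 pred b4: b4→b1 stop@b0
  join b2 pred b0: · stop@b0
  join b2 pred b3: b3→b2 stop@b0
  join b5 pred b2: b2 stop@b0
  join b5 pred b4: b4→b1 stop@b0
  b0: DF=∅
  b1: DF={b1,b5}
  b2: DF={b2,b5}
  b3: DF={b2}
  b4: DF={b1,b5}
  b5: DF=∅
  b6: DF=∅

φ for y: defs {b0,b1,b2,b3}
  DF⁺ = {b1,b2,b5}

Answer: ["b1", "b2", "b5"]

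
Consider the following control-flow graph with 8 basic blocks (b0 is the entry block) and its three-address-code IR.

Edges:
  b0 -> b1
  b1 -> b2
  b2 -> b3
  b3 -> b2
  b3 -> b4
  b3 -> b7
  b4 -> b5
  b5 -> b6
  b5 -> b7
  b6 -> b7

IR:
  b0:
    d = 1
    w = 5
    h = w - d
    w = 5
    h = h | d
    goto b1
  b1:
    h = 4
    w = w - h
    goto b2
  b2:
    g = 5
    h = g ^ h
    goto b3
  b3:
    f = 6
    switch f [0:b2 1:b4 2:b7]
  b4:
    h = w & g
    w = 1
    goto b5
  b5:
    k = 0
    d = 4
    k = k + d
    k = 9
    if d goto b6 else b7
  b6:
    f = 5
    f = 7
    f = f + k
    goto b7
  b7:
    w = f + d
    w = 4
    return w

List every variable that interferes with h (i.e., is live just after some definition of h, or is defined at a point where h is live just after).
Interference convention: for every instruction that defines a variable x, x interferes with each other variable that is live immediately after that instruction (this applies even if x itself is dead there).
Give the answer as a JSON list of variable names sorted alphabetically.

Block summaries:
  b0: def={d,h,w} ue=∅
  b1: def={h,w} ue={w}
  b2: def={g,h} ue={h}
  b3: def={f} ue=∅
  b4: def={h,w} ue={g,w}
  b5: def={d,k} ue=∅
  b6: def={f} ue={k}
  b7: def={w} ue={d,f}

Liveness:
  live b0: ∅→{d,w}
  live b1: {d,w}→{d,h,w}
  live b2: {d,h,w}→{d,g,h,w}
  live b3: {d,g,h,w}→{d,f,g,h,w}
  live b4: {f,g,w}→{f}
  live b5: {f}→{d,f,k}
  live b6: {d,k}→{d,f}
  live b7: {d,f}→∅

Conflict graph:
  d↔{f,g,h,k,w}
  f↔{d,g,h,k,w}
  g↔{d,f,h,w}
  h↔{d,f,g,w}
  k↔{d,f}
  w↔{d,f,g,h}

N(h) = ["d", "f", "g", "w"]

Answer: ["d", "f", "g", "w"]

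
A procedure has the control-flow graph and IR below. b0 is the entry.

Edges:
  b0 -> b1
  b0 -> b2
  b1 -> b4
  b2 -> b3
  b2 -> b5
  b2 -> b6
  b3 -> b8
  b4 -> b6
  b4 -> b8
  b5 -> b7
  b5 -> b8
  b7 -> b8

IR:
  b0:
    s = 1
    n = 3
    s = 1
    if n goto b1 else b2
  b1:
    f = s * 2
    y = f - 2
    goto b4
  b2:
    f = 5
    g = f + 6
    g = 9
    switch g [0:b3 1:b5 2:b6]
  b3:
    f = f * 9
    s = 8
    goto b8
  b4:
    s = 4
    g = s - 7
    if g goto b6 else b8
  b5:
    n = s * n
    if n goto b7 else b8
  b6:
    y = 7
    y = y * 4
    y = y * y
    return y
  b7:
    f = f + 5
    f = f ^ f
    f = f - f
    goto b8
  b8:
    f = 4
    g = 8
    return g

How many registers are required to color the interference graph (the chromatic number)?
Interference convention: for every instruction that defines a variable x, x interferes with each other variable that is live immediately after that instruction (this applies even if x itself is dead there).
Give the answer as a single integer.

Answer: 4

Derivation:
Block summaries:
  b0: {n,s} / ∅
  b1: {f,y} / {s}
  b2: {f,g} / ∅
  b3: {f,s} / {f}
  b4: {g,s} / ∅
  b5: {n} / {n,s}
  b6: {y} / ∅
  b7: {f} / {f}
  b8: {f,g} / ∅

Liveness:
  b0: in=∅ out={n,s}
  b1: in={s} out=∅
  b2: in={n,s} out={f,n,s}
  b3: in={f} out=∅
  b4: in=∅ out=∅
  b5: in={f,n,s} out={f}
  b6: in=∅ out=∅
  b7: in={f} out=∅
  b8: in=∅ out=∅

Conflict graph:
  f: {g,n,s}
  g: {f,n,s}
  n: {f,g,s}
  s: {f,g,n}
  y: ∅

Chromatic number:
  clique {f,g,n,s} ⇒ need ≥ 4
  assign f→r0 g→r1 n→r2 s→r3 y→r0 — no edge inside a register ⇒ χ ≤ 4
  χ = 4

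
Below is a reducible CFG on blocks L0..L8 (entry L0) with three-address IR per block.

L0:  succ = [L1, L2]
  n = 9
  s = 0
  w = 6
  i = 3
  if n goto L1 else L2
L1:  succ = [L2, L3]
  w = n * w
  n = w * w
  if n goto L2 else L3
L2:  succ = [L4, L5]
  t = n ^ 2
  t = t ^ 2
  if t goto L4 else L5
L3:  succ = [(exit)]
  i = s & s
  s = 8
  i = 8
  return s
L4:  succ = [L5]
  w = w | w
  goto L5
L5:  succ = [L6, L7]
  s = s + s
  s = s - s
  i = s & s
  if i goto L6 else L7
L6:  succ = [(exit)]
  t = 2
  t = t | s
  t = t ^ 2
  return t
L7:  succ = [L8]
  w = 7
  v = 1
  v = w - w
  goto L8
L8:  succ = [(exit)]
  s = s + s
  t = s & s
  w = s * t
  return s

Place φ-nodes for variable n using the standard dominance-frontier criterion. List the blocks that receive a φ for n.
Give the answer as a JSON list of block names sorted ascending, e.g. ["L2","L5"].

idom tree: L1←L0 L2←L0 L3←L1 L4←L2 L5←L2 L6←L5 L7←L5 L8←L7
Dom∩ at merges:
  L2: preds {L0,L1}: {L0} ∩ {L0,L1} = {L0}; idom=L0
  L5: preds {L2,L4}: {L0,L2} ∩ {L0,L2,L4} = {L0,L2}; idom=L2

DF walk-up:
  L2←L0: walk · to L0
  L2←L1: walk L1 to L0
  L5←L2: walk · to L2
  L5←L4: walk L4 to L2
  DF(L0)=∅
  DF(L1)={L2}
  DF(L2)=∅
  DF(L3)=∅
  DF(L4)={L5}
  DF(L5)=∅
  DF(L6)=∅
  DF(L7)=∅
  DF(L8)=∅

φ for n: defs {L0,L1}
  DF⁺ = {L2}

Answer: ["L2"]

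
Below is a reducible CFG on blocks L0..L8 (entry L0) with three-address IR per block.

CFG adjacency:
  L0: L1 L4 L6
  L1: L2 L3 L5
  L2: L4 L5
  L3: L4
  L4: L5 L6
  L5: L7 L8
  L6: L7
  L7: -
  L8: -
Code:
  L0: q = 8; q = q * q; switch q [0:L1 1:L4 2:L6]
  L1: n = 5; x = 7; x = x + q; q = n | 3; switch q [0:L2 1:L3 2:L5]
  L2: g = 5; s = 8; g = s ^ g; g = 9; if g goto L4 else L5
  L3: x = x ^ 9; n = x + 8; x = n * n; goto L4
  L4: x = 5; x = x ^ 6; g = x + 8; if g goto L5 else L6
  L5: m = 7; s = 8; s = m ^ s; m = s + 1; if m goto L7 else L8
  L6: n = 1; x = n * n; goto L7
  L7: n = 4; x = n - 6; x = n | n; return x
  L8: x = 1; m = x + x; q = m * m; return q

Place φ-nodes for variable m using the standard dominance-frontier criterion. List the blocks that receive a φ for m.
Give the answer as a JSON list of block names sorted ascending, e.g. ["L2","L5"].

Answer: ["L7"]

Derivation:
idom tree: L1←L0 L2←L1 L3←L1 L4←L0 L5←L0 L6←L0 L7←L0 L8←L5
Dom at joins:
  L4: preds {L0,L2,L3}: {L0} ∩ {L0,L1,L2} ∩ {L0,L1,L3} = {L0}; idom=L0
  L5: preds {L1,L2,L4}: {L0,L1} ∩ {L0,L1,L2} ∩ {L0,L4} = {L0}; idom=L0
  L6: preds {L0,L4}: {L0} ∩ {L0,L4} = {L0}; idom=L0
  L7: preds {L5,L6}: {L0,L5} ∩ {L0,L6} = {L0}; idom=L0

DF walk-up:
  L4←L0: walk · to L0
  L4←L2: walk L2→L1 to L0
  L4←L3: walk L3→L1 to L0
  L5←L1: walk L1 to L0
  L5←L2: walk L2→L1 to L0
  L5←L4: walk L4 to L0
  L6←L0: walk · to L0
  L6←L4: walk L4 to L0
  L7←L5: walk L5 to L0
  L7←L6: walk L6 to L0
  DF(L0)=∅
  DF(L1)={L4,L5}
  DF(L2)={L4,L5}
  DF(L3)={L4}
  DF(L4)={L5,L6}
  DF(L5)={L7}
  DF(L6)={L7}
  DF(L7)=∅
  DF(L8)=∅

φ for m: defs {L5,L8}
  DF⁺ = {L7}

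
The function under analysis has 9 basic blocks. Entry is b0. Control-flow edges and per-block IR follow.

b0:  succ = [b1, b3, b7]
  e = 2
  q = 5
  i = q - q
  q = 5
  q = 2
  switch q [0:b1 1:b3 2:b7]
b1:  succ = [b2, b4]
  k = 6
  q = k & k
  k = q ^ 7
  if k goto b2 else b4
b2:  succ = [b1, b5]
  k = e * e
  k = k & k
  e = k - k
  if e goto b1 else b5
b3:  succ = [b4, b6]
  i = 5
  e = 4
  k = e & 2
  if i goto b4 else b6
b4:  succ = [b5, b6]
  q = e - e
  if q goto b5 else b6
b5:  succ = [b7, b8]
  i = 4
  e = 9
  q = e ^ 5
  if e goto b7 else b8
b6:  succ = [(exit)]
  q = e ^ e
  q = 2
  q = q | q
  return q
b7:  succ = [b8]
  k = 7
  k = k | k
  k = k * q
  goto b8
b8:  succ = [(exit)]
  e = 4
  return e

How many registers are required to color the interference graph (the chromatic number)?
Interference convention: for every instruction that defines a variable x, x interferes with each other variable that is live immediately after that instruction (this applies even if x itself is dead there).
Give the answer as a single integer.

def/use:
  b0: def={e,i,q} ue=∅
  b1: def={k,q} ue=∅
  b2: def={e,k} ue={e}
  b3: def={e,i,k} ue=∅
  b4: def={q} ue={e}
  b5: def={e,i,q} ue=∅
  b6: def={q} ue={e}
  b7: def={k} ue={q}
  b8: def={e} ue=∅

Backward fixpoint:
  b0: in=∅ out={e,q}
  b1: in={e} out={e}
  b2: in={e} out={e}
  b3: in=∅ out={e}
  b4: in={e} out={e}
  b5: in=∅ out={q}
  b6: in={e} out=∅
  b7: in={q} out=∅
  b8: in=∅ out=∅

Interfere edges:
  e↔{i,k,q}
  i↔{e,k}
  k↔{e,i,q}
  q↔{e,k}

Registers:
  {e,i,k} pairwise interfere (3-clique) ⇒ χ ≥ 3
  assign e→r0 i→r2 k→r1 q→r2 — no edge inside a register ⇒ χ ≤ 3
  χ = 3

Answer: 3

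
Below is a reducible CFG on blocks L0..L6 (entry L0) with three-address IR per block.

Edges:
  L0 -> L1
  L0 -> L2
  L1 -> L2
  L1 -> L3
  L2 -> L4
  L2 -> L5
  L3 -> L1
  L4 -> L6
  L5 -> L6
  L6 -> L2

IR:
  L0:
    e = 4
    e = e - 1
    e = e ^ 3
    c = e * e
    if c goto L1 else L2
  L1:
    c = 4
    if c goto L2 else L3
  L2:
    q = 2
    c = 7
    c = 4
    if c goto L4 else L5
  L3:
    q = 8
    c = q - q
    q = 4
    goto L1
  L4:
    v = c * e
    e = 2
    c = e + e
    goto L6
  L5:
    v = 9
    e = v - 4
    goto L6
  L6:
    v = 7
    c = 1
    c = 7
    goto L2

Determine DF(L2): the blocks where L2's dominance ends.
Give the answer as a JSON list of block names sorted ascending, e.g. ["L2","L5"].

idom tree: L1←L0 L2←L0 L3←L1 L4←L2 L5←L2 L6←L2
Dom at joins:
  L1: preds {L0,L3}: {L0} ∩ {L0,L1,L3} = {L0}; idom=L0
  L2: preds {L0,L1,L6}: {L0} ∩ {L0,L1} ∩ {L0,L2,L6} = {L0}; idom=L0
  L6: preds {L4,L5}: {L0,L2,L4} ∩ {L0,L2,L5} = {L0,L2}; idom=L2

Frontier:
  join L1 pred L0: · stop@L0
  join L1 pred L3: L3→L1 stop@L0
  join L2 pred L0: · stop@L0
  join L2 pred L1: L1 stop@L0
  join L2 pred L6: L6→L2 stop@L0
  join L6 pred L4: L4 stop@L2
  join L6 pred L5: L5 stop@L2
  L0: DF=∅
  L1: DF={L1,L2}
  L2: DF={L2}
  L3: DF={L1}
  L4: DF={L6}
  L5: DF={L6}
  L6: DF={L2}

DF(L2) = ["L2"]

Answer: ["L2"]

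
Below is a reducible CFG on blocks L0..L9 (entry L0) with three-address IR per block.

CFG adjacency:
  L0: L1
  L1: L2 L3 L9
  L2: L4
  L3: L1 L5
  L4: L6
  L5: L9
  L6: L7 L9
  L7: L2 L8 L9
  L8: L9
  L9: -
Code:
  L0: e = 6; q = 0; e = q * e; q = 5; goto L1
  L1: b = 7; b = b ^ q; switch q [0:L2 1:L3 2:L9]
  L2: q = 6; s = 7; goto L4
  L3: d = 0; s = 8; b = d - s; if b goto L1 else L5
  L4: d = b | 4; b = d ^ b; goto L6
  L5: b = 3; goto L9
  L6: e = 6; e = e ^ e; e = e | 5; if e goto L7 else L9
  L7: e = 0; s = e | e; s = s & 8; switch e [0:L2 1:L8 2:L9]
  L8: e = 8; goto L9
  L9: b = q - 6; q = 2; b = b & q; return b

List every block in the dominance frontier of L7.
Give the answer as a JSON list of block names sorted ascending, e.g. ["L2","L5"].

idom tree: L1←L0 L2←L1 L3←L1 L4←L2 L5←L3 L6←L4 L7←L6 L8←L7 L9←L1
Dom∩ at merges:
  L1: preds {L0,L3}: {L0} ∩ {L0,L1,L3} = {L0}; idom=L0
  L2: preds {L1,L7}: {L0,L1} ∩ {L0,L1,L2,L4,L6,L7} = {L0,L1}; idom=L1
  L9: preds {L1,L5,L6,L7,L8}: {L0,L1} ∩ {L0,L1,L3,L5} ∩ {L0,L1,L2,L4,L6} ∩ {L0,L1,L2,L4,L6,L7} ∩ {L0,L1,L2,L4,L6,L7,L8} = {L0,L1}; idom=L1

DF derivation:
  join L1 pred L0: · stop@L0
  join L1 pred L3: L3→L1 stop@L0
  join L2 pred L1: · stop@L1
  join L2 pred L7: L7→L6→L4→L2 stop@L1
  join L9 pred L1: · stop@L1
  join L9 pred L5: L5→L3 stop@L1
  join L9 pred L6: L6→L4→L2 stop@L1
  join L9 pred L7: L7→L6→L4→L2 stop@L1
  join L9 pred L8: L8→L7→L6→L4→L2 stop@L1
  DF(L0)=∅
  DF(L1)={L1}
  DF(L2)={L2,L9}
  DF(L3)={L1,L9}
  DF(L4)={L2,L9}
  DF(L5)={L9}
  DF(L6)={L2,L9}
  DF(L7)={L2,L9}
  DF(L8)={L9}
  DF(L9)=∅

DF(L7) = ["L2", "L9"]

Answer: ["L2", "L9"]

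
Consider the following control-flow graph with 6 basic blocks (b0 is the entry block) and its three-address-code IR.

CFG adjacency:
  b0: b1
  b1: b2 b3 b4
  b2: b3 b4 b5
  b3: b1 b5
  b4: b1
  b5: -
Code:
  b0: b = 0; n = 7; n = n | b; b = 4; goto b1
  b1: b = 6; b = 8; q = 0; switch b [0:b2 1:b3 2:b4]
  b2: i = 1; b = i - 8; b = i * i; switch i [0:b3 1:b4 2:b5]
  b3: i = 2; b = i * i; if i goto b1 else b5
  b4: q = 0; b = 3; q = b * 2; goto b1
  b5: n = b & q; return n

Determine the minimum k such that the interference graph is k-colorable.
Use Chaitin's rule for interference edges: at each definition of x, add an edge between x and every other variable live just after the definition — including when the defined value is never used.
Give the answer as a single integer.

Answer: 3

Analysis:
def/use:
  b0: def={b,n} ue=∅
  b1: def={b,q} ue=∅
  b2: def={b,i} ue=∅
  b3: def={b,i} ue=∅
  b4: def={b,q} ue=∅
  b5: def={n} ue={b,q}

Live sets:
  b0: in=∅ out=∅
  b1: in=∅ out={q}
  b2: in={q} out={b,q}
  b3: in={q} out={b,q}
  b4: in=∅ out=∅
  b5: in={b,q} out=∅

Interfere edges:
  b — {i,n,q}
  i — {b,q}
  n — {b}
  q — {b,i}

Chromatic number:
  lower bound: {b,i,q} mutually conflict ⇒ χ ≥ 3
  3-colouring: r0={b}  r1={i,n}  r2={q}
  χ = 3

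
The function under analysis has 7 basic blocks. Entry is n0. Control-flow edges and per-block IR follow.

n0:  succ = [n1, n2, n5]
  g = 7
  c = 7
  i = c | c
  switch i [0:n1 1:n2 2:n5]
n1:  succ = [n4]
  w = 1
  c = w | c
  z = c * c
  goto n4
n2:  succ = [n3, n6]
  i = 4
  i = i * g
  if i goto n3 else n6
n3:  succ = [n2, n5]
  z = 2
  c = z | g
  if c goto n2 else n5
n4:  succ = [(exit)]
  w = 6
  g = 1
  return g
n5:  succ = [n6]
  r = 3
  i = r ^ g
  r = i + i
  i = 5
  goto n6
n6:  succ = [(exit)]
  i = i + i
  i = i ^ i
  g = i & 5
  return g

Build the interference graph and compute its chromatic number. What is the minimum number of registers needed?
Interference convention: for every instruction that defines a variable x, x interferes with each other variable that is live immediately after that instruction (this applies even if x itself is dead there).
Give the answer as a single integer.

Per-block:
  n0: def={c,g,i} ue=∅
  n1: def={c,w,z} ue={c}
  n2: def={i} ue={g}
  n3: def={c,z} ue={g}
  n4: def={g,w} ue=∅
  n5: def={i,r} ue={g}
  n6: def={g,i} ue={i}

Live sets:
  live n0: ∅→{c,g}
  live n1: {c}→∅
  live n2: {g}→{g,i}
  live n3: {g}→{g}
  live n4: ∅→∅
  live n5: {g}→{i}
  live n6: {i}→∅

Conflict graph:
  c: {g,i,w}
  g: {c,i,r,z}
  i: {c,g}
  r: {g}
  w: {c}
  z: {g}

Colouring:
  clique {c,g,i} ⇒ need ≥ 3
  3-colouring: c0={g,w}  c1={c,r,z}  c2={i}
  χ = 3

Answer: 3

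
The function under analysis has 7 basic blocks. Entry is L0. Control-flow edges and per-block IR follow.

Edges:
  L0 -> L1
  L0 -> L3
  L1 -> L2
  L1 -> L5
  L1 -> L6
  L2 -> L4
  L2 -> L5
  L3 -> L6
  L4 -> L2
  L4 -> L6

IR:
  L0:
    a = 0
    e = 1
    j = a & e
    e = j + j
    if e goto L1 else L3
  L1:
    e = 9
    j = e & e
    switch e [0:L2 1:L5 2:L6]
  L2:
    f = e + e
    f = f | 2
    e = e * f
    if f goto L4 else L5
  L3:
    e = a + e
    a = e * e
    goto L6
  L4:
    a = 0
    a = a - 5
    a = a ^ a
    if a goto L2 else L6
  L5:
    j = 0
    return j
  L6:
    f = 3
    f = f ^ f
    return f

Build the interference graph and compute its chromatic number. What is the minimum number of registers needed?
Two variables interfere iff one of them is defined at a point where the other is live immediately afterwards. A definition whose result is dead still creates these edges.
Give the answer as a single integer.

Answer: 3

Working:
Block summaries:
  L0: {a,e,j} / ∅
  L1: {e,j} / ∅
  L2: {e,f} / {e}
  L3: {a,e} / {a,e}
  L4: {a} / ∅
  L5: {j} / ∅
  L6: {f} / ∅

Live sets:
  live L0: ∅→{a,e}
  live L1: ∅→{e}
  live L2: {e}→{e}
  live L3: {a,e}→∅
  live L4: {e}→{e}
  live L5: ∅→∅
  live L6: ∅→∅

Interference:
  a↔{e,j}
  e↔{a,f,j}
  f↔{e}
  j↔{a,e}

Registers:
  clique {a,e,j} ⇒ need ≥ 3
  3-colouring: R0={e}  R1={a,f}  R2={j}
  χ = 3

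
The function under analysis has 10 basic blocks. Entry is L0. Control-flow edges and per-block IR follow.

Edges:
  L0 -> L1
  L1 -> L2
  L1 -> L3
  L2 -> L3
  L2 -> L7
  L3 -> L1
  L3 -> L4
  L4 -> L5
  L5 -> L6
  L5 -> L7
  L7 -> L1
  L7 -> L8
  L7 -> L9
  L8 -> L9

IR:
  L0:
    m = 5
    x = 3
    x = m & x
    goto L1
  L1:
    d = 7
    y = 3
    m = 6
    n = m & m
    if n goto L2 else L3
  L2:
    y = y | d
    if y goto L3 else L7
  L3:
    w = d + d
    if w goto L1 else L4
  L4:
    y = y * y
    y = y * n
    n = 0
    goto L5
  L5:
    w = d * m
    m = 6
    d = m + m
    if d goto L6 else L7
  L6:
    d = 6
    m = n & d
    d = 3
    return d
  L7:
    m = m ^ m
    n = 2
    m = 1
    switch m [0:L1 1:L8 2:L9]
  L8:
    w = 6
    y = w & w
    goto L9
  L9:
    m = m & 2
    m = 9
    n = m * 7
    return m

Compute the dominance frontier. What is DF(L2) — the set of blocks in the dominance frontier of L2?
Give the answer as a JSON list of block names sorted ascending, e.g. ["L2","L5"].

Answer: ["L3", "L7"]

Derivation:
idom tree: L1←L0 L2←L1 L3←L1 L4←L3 L5←L4 L6←L5 L7←L1 L8←L7 L9←L7
Join-block Dom:
  L1: preds {L0,L3,L7}: {L0} ∩ {L0,L1,L3} ∩ {L0,L1,L7} = {L0}; idom=L0
  L3: preds {L1,L2}: {L0,L1} ∩ {L0,L1,L2} = {L0,L1}; idom=L1
  L7: preds {L2,L5}: {L0,L1,L2} ∩ {L0,L1,L3,L4,L5} = {L0,L1}; idom=L1
  L9: preds {L7,L8}: {L0,L1,L7} ∩ {L0,L1,L7,L8} = {L0,L1,L7}; idom=L7

DF derivation:
  L1←L0: walk · to L0
  L1←L3: walk L3→L1 to L0
  L1←L7: walk L7→L1 to L0
  L3←L1: walk · to L1
  L3←L2: walk L2 to L1
  L7←L2: walk L2 to L1
  L7←L5: walk L5→L4→L3 to L1
  L9←L7: walk · to L7
  L9←L8: walk L8 to L7
  DF(L0)=∅
  DF(L1)={L1}
  DF(L2)={L3,L7}
  DF(L3)={L1,L7}
  DF(L4)={L7}
  DF(L5)={L7}
  DF(L6)=∅
  DF(L7)={L1}
  DF(L8)={L9}
  DF(L9)=∅

DF(L2) = ["L3", "L7"]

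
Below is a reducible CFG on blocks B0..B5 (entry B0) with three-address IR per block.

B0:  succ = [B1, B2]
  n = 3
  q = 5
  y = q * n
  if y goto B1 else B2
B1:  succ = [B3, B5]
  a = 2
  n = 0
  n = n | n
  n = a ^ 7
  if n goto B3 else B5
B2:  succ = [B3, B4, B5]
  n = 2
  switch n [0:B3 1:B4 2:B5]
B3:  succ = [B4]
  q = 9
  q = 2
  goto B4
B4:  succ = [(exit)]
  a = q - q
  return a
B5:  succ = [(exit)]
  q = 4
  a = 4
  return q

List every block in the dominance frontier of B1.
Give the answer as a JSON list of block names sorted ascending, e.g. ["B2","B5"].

idom tree: B1←B0 B2←B0 B3←B0 B4←B0 B5←B0
Join-block Dom:
  B3: preds {B1,B2}: {B0,B1} ∩ {B0,B2} = {B0}; idom=B0
  B4: preds {B2,B3}: {B0,B2} ∩ {B0,B3} = {B0}; idom=B0
  B5: preds {B1,B2}: {B0,B1} ∩ {B0,B2} = {B0}; idom=B0

Frontier:
  B3←B1: walk B1 to B0
  B3←B2: walk B2 to B0
  B4←B2: walk B2 to B0
  B4←B3: walk B3 to B0
  B5←B1: walk B1 to B0
  B5←B2: walk B2 to B0
  B0 → ∅
  B1 → {B3,B5}
  B2 → {B3,B4,B5}
  B3 → {B4}
  B4 → ∅
  B5 → ∅

DF(B1) = ["B3", "B5"]

Answer: ["B3", "B5"]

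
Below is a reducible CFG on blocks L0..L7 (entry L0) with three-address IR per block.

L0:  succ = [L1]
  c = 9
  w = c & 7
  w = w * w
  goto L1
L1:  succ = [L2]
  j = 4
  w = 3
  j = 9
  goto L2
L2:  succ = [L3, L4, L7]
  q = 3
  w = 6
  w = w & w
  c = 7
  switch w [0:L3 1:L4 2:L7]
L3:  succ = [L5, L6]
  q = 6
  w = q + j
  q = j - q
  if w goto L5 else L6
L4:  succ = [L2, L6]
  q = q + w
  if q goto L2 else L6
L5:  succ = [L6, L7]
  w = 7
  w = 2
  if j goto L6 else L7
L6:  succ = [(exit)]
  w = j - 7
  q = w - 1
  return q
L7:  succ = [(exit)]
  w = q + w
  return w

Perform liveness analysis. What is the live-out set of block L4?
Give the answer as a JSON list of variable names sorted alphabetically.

Answer: ["j"]

Derivation:
def/use:
  L0: def={c,w} ue=∅
  L1: def={j,w} ue=∅
  L2: def={c,q,w} ue=∅
  L3: def={q,w} ue={j}
  L4: def={q} ue={q,w}
  L5: def={w} ue={j}
  L6: def={q,w} ue={j}
  L7: def={w} ue={q,w}

Backward fixpoint:
  live L0: ∅→∅
  live L1: ∅→{j}
  live L2: {j}→{j,q,w}
  live L3: {j}→{j,q}
  live L4: {j,q,w}→{j}
  live L5: {j,q}→{j,q,w}
  live L6: {j}→∅
  live L7: {q,w}→∅

live-out(L4) = ["j"]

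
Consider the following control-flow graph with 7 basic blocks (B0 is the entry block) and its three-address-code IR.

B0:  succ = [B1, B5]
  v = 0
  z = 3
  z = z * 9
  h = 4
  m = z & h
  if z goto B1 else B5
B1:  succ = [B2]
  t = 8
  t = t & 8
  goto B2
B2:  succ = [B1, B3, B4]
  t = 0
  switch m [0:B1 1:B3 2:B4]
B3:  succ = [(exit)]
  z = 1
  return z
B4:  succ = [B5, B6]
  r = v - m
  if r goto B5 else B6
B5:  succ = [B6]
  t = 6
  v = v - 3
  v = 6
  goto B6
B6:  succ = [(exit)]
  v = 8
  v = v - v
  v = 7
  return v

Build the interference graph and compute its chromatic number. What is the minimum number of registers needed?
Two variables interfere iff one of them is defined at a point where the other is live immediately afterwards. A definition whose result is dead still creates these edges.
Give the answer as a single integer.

Answer: 3

Analysis:
Per-block:
  B0 def {h,m,v,z} use ∅
  B1 def {t} use ∅
  B2 def {t} use {m}
  B3 def {z} use ∅
  B4 def {r} use {m,v}
  B5 def {t,v} use {v}
  B6 def {v} use ∅

Liveness:
  B0 li=∅ lo={m,v}
  B1 li={m,v} lo={m,v}
  B2 li={m,v} lo={m,v}
  B3 li=∅ lo=∅
  B4 li={m,v} lo={v}
  B5 li={v} lo=∅
  B6 li=∅ lo=∅

Conflict graph:
  h — {v,z}
  m — {t,v,z}
  r — {v}
  t — {m,v}
  v — {h,m,r,t,z}
  z — {h,m,v}

Registers:
  {h,v,z} pairwise interfere (3-clique) ⇒ χ ≥ 3
  3-colouring: R0={v}  R1={h,m,r}  R2={t,z}
  χ = 3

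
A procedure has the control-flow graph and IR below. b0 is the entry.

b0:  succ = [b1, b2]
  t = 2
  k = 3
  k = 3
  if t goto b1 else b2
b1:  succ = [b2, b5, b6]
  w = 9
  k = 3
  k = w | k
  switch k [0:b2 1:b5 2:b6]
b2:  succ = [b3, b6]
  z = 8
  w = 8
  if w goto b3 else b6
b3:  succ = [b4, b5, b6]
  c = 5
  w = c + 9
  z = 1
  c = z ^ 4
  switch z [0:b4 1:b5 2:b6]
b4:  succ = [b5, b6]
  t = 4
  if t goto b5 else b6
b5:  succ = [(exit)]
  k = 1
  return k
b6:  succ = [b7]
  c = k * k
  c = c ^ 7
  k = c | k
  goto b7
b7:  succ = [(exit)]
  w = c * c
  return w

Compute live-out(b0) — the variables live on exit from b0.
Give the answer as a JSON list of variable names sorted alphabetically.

Block summaries:
  b0 def {k,t} use ∅
  b1 def {k,w} use ∅
  b2 def {w,z} use ∅
  b3 def {c,w,z} use ∅
  b4 def {t} use ∅
  b5 def {k} use ∅
  b6 def {c,k} use {k}
  b7 def {w} use {c}

Backward fixpoint:
  b0 li=∅ lo={k}
  b1 li=∅ lo={k}
  b2 li={k} lo={k}
  b3 li={k} lo={k}
  b4 li={k} lo={k}
  b5 li=∅ lo=∅
  b6 li={k} lo={c}
  b7 li={c} lo=∅

live-out(b0) = ["k"]

Answer: ["k"]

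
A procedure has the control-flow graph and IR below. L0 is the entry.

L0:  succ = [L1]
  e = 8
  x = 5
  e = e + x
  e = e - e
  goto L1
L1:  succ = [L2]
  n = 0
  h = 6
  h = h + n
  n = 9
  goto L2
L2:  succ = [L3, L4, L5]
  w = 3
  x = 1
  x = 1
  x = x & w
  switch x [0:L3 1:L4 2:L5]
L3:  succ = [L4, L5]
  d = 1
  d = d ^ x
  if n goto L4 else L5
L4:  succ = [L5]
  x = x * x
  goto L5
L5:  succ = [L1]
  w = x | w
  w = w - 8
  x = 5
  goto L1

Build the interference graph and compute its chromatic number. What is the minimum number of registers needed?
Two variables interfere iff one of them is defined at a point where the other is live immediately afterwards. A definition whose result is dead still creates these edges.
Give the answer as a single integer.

def/use:
  L0 def {e,x} use ∅
  L1 def {h,n} use ∅
  L2 def {w,x} use ∅
  L3 def {d} use {n,x}
  L4 def {x} use {x}
  L5 def {w,x} use {w,x}

Backward fixpoint:
  live L0: ∅→∅
  live L1: ∅→{n}
  live L2: {n}→{n,w,x}
  live L3: {n,w,x}→{w,x}
  live L4: {w,x}→{w,x}
  live L5: {w,x}→∅

Conflict graph:
  d: {n,w,x}
  e: {x}
  h: {n}
  n: {d,h,w,x}
  w: {d,n,x}
  x: {d,e,n,w}

Chromatic number:
  clique {d,n,w,x} ⇒ need ≥ 4
  4-colouring: c0={e,n}  c1={h,x}  c2={d}  c3={w}
  χ = 4

Answer: 4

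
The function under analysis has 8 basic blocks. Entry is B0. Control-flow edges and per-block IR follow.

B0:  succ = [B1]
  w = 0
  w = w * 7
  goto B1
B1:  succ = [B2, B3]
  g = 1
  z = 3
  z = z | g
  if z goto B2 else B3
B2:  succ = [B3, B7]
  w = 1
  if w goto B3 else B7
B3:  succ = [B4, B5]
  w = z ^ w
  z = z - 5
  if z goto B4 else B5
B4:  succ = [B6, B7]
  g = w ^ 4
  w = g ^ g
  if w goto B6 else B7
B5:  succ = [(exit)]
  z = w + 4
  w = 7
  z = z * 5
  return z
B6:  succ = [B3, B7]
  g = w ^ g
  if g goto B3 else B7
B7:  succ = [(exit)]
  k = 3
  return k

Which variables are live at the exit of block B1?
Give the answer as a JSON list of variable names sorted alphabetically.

def/use:
  B0: {w} / ∅
  B1: {g,z} / ∅
  B2: {w} / ∅
  B3: {w,z} / {w,z}
  B4: {g,w} / {w}
  B5: {w,z} / {w}
  B6: {g} / {g,w}
  B7: {k} / ∅

Live sets:
  B0 li=∅ lo={w}
  B1 li={w} lo={w,z}
  B2 li={z} lo={w,z}
  B3 li={w,z} lo={w,z}
  B4 li={w,z} lo={g,w,z}
  B5 li={w} lo=∅
  B6 li={g,w,z} lo={w,z}
  B7 li=∅ lo=∅

live-out(B1) = ["w", "z"]

Answer: ["w", "z"]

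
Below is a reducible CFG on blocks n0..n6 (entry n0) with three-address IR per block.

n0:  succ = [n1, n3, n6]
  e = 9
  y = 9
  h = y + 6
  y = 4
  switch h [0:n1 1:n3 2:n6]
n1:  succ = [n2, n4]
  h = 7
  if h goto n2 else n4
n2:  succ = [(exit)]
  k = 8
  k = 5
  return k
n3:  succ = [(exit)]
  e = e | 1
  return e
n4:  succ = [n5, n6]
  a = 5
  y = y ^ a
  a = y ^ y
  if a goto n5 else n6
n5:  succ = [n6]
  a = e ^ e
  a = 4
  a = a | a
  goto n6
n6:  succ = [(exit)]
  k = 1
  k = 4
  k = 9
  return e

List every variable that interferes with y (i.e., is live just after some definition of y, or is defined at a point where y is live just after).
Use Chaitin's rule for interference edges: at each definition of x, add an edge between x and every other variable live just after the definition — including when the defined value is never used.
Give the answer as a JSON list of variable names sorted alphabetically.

Block summaries:
  n0: {e,h,y} / ∅
  n1: {h} / ∅
  n2: {k} / ∅
  n3: {e} / {e}
  n4: {a,y} / {y}
  n5: {a} / {e}
  n6: {k} / {e}

Liveness:
  n0 li=∅ lo={e,y}
  n1 li={e,y} lo={e,y}
  n2 li=∅ lo=∅
  n3 li={e} lo=∅
  n4 li={e,y} lo={e}
  n5 li={e} lo={e}
  n6 li={e} lo=∅

Interfere edges:
  a: {e,y}
  e: {a,h,k,y}
  h: {e,y}
  k: {e}
  y: {a,e,h}

N(y) = ["a", "e", "h"]

Answer: ["a", "e", "h"]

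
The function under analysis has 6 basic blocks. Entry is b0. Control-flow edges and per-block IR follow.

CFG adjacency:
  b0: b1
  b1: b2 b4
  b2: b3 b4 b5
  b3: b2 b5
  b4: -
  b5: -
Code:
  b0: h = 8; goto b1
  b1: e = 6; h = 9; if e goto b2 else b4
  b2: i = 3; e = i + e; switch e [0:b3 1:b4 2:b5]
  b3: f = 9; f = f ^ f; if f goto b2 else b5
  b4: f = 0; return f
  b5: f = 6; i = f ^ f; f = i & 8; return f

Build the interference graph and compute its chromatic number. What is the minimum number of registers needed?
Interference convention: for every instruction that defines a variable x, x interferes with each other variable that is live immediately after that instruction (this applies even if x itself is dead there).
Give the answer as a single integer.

Block summaries:
  b0: def={h} ue=∅
  b1: def={e,h} ue=∅
  b2: def={e,i} ue={e}
  b3: def={f} ue=∅
  b4: def={f} ue=∅
  b5: def={f,i} ue=∅

Backward fixpoint:
  b0: in=∅ out=∅
  b1: in=∅ out={e}
  b2: in={e} out={e}
  b3: in={e} out={e}
  b4: in=∅ out=∅
  b5: in=∅ out=∅

Interference:
  e — {f,h,i}
  f — {e}
  h — {e}
  i — {e}

Registers:
  lower bound: {e,f} mutually conflict ⇒ χ ≥ 2
  2-colouring: R0={e}  R1={f,h,i}
  χ = 2

Answer: 2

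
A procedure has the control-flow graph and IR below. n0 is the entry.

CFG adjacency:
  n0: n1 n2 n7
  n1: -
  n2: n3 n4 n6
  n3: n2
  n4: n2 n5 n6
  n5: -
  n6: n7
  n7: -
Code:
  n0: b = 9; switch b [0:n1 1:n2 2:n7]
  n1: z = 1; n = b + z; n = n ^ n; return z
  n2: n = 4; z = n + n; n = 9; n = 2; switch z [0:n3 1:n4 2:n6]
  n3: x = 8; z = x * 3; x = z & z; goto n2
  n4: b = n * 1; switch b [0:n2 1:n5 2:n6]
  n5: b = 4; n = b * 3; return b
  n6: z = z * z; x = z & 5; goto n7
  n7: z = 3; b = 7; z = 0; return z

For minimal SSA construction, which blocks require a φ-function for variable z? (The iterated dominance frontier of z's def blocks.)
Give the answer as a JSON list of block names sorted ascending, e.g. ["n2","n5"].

idom tree: n1←n0 n2←n0 n3←n2 n4←n2 n5←n4 n6←n2 n7←n0
Dom at joins:
  n2: preds {n0,n3,n4}: {n0} ∩ {n0,n2,n3} ∩ {n0,n2,n4} = {n0}; idom=n0
  n6: preds {n2,n4}: {n0,n2} ∩ {n0,n2,n4} = {n0,n2}; idom=n2
  n7: preds {n0,n6}: {n0} ∩ {n0,n2,n6} = {n0}; idom=n0

Frontier:
  join n2 pred n0: · stop@n0
  join n2 pred n3: n3→n2 stop@n0
  join n2 pred n4: n4→n2 stop@n0
  join n6 pred n2: · stop@n2
  join n6 pred n4: n4 stop@n2
  join n7 pred n0: · stop@n0
  join n7 pred n6: n6→n2 stop@n0
  n0 → ∅
  n1 → ∅
  n2 → {n2,n7}
  n3 → {n2}
  n4 → {n2,n6}
  n5 → ∅
  n6 → {n7}
  n7 → ∅

φ for z: defs {n1,n2,n3,n6,n7}
  DF⁺ = {n2,n7}

Answer: ["n2", "n7"]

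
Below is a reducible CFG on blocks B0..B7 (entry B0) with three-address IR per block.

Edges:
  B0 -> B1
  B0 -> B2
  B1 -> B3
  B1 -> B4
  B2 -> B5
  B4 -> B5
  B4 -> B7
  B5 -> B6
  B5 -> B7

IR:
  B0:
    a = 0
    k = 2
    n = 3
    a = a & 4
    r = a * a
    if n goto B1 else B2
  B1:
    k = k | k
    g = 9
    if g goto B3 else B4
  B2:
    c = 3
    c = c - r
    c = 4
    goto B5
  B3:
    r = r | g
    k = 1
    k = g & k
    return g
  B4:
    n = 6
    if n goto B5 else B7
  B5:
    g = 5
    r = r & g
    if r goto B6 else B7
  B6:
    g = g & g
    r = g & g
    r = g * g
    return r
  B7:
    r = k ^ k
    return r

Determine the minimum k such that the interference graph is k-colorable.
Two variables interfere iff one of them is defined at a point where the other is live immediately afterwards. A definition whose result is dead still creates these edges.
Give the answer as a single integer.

Answer: 3

Working:
Per-block:
  B0: def={a,k,n,r} ue=∅
  B1: def={g,k} ue={k}
  B2: def={c} ue={r}
  B3: def={k,r} ue={g,r}
  B4: def={n} ue=∅
  B5: def={g,r} ue={r}
  B6: def={g,r} ue={g}
  B7: def={r} ue={k}

Live sets:
  live B0: ∅→{k,r}
  live B1: {k,r}→{g,k,r}
  live B2: {k,r}→{k,r}
  live B3: {g,r}→∅
  live B4: {k,r}→{k,r}
  live B5: {k,r}→{g,k}
  live B6: {g}→∅
  live B7: {k}→∅

Conflict graph:
  a: {k,n}
  c: {k,r}
  g: {k,r}
  k: {a,c,g,n,r}
  n: {a,k,r}
  r: {c,g,k,n}

Chromatic number:
  lower bound: {a,k,n} mutually conflict ⇒ χ ≥ 3
  assign a→c1 c→c2 g→c2 k→c0 n→c2 r→c1 — no edge inside a register ⇒ χ ≤ 3
  χ = 3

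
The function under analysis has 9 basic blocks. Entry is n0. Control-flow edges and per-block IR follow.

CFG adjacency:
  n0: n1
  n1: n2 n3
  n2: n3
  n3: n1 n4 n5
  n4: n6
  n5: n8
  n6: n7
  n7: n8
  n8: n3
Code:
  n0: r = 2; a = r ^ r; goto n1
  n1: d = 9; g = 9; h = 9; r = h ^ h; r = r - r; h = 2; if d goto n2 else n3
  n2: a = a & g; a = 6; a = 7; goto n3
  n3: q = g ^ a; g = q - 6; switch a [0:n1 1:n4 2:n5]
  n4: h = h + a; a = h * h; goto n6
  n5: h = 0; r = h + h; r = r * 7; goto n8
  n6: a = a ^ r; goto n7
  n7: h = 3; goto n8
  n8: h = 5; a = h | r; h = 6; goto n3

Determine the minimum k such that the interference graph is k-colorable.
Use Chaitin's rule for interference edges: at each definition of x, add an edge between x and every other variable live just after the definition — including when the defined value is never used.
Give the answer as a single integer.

Per-block:
  n0 def {a,r} use ∅
  n1 def {d,g,h,r} use ∅
  n2 def {a} use {a,g}
  n3 def {g,q} use {a,g}
  n4 def {a,h} use {a,h}
  n5 def {h,r} use ∅
  n6 def {a} use {a,r}
  n7 def {h} use ∅
  n8 def {a,h} use {r}

Live sets:
  live n0: ∅→{a}
  live n1: {a}→{a,g,h,r}
  live n2: {a,g,h,r}→{a,g,h,r}
  live n3: {a,g,h,r}→{a,g,h,r}
  live n4: {a,g,h,r}→{a,g,r}
  live n5: {g}→{g,r}
  live n6: {a,g,r}→{g,r}
  live n7: {g,r}→{g,r}
  live n8: {g,r}→{a,g,h,r}

Interfere edges:
  a: {d,g,h,q,r}
  d: {a,g,h,r}
  g: {a,d,h,r}
  h: {a,d,g,q,r}
  q: {a,h,r}
  r: {a,d,g,h,q}

Colouring:
  {a,d,g,h,r} pairwise interfere (5-clique) ⇒ χ ≥ 5
  assign a→R0 d→R3 g→R4 h→R1 q→R3 r→R2 — no edge inside a register ⇒ χ ≤ 5
  χ = 5

Answer: 5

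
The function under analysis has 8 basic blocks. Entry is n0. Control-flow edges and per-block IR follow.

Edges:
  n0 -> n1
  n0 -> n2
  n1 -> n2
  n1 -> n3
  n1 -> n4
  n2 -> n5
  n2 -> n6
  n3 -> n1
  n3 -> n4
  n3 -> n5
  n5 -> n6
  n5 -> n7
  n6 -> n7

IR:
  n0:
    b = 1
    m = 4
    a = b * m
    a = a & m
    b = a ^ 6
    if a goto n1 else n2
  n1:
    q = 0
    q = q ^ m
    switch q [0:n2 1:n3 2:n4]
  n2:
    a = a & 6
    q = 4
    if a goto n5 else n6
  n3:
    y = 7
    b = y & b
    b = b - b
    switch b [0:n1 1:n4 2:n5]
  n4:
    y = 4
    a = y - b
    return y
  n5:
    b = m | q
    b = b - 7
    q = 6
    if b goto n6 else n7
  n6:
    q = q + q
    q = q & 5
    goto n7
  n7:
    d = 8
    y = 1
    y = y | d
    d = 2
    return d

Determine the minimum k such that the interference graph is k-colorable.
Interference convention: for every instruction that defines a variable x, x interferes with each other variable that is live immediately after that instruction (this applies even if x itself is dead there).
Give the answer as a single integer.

def/use:
  n0 def {a,b,m} use ∅
  n1 def {q} use {m}
  n2 def {a,q} use {a}
  n3 def {b,y} use {b}
  n4 def {a,y} use {b}
  n5 def {b,q} use {m,q}
  n6 def {q} use {q}
  n7 def {d,y} use ∅

Live sets:
  live n0: ∅→{a,b,m}
  live n1: {a,b,m}→{a,b,m,q}
  live n2: {a,m}→{m,q}
  live n3: {a,b,m,q}→{a,b,m,q}
  live n4: {b}→∅
  live n5: {m,q}→{q}
  live n6: {q}→∅
  live n7: ∅→∅

Interfere edges:
  a — {b,m,q,y}
  b — {a,m,q,y}
  d — {y}
  m — {a,b,q,y}
  q — {a,b,m,y}
  y — {a,b,d,m,q}

Registers:
  clique {a,b,m,q,y} ⇒ need ≥ 5
  5-colouring: R0={y}  R1={a,d}  R2={b}  R3={m}  R4={q}
  χ = 5

Answer: 5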